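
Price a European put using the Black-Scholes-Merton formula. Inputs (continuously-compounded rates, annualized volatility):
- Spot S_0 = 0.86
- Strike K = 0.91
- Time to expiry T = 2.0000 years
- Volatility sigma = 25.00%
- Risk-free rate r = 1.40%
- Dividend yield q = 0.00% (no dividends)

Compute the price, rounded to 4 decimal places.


d1 = (ln(S/K) + (r - q + 0.5*sigma^2) * T) / (sigma * sqrt(T)) = 0.09613199
d2 = d1 - sigma * sqrt(T) = -0.25742140
exp(-rT) = 0.97238837; exp(-qT) = 1.00000000
P = K * exp(-rT) * N(-d2) - S_0 * exp(-qT) * N(-d1)
N(-d1) = 0.46170787; N(-d2) = 0.60157326
P = 0.9100 * 0.97238837 * 0.60157326 - 0.8600 * 1.00000000 * 0.46170787 = 0.1352

Answer: Price = 0.1352


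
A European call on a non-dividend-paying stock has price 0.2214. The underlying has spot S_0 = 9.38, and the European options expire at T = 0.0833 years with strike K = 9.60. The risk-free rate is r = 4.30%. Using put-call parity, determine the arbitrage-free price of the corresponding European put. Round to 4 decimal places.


Put-call parity: C - P = S_0 * exp(-qT) - K * exp(-rT).
S_0 * exp(-qT) = 9.3800 * 1.00000000 = 9.38000000
K * exp(-rT) = 9.6000 * 0.99642451 = 9.56567527
P = C - S*exp(-qT) + K*exp(-rT)
P = 0.2214 - 9.38000000 + 9.56567527 = 0.4071

Answer: Put price = 0.4071


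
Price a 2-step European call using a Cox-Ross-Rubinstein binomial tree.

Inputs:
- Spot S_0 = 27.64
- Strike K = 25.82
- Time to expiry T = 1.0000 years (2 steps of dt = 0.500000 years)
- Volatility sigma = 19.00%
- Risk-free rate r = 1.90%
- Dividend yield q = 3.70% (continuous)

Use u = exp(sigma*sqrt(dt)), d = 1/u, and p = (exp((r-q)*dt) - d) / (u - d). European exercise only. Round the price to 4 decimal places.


Answer: Price = V(0,0) = 2.7811

Derivation:
dt = T/N = 0.500000
u = exp(sigma*sqrt(dt)) = 1.143793; d = 1/u = 0.874284
p = (exp((r-q)*dt) - d) / (u - d) = 0.433219
Discount per step: exp(-r*dt) = 0.990545
Stock lattice S(k, i) with i counting down-moves:
  k=0: S(0,0) = 27.6400
  k=1: S(1,0) = 31.6144; S(1,1) = 24.1652
  k=2: S(2,0) = 36.1604; S(2,1) = 27.6400; S(2,2) = 21.1272
Terminal payoffs V(N, i) = max(S_T - K, 0):
  V(2,0) = 10.340399; V(2,1) = 1.820000; V(2,2) = 0.000000
Backward induction: V(k, i) = exp(-r*dt) * [p * V(k+1, i) + (1-p) * V(k+1, i+1)].
  V(1,0) = exp(-r*dt) * [p*10.340399 + (1-p)*1.820000] = 5.459088
  V(1,1) = exp(-r*dt) * [p*1.820000 + (1-p)*0.000000] = 0.781003
  V(0,0) = exp(-r*dt) * [p*5.459088 + (1-p)*0.781003] = 2.781091


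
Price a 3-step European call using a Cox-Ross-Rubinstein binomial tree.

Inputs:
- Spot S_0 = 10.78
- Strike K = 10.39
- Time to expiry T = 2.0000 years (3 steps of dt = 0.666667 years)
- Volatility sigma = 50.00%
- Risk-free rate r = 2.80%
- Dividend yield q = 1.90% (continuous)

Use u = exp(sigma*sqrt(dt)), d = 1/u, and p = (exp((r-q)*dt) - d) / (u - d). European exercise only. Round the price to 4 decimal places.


dt = T/N = 0.666667
u = exp(sigma*sqrt(dt)) = 1.504181; d = 1/u = 0.664814
p = (exp((r-q)*dt) - d) / (u - d) = 0.406502
Discount per step: exp(-r*dt) = 0.981506
Stock lattice S(k, i) with i counting down-moves:
  k=0: S(0,0) = 10.7800
  k=1: S(1,0) = 16.2151; S(1,1) = 7.1667
  k=2: S(2,0) = 24.3904; S(2,1) = 10.7800; S(2,2) = 4.7645
  k=3: S(3,0) = 36.6875; S(3,1) = 16.2151; S(3,2) = 7.1667; S(3,3) = 3.1675
Terminal payoffs V(N, i) = max(S_T - K, 0):
  V(3,0) = 26.297549; V(3,1) = 5.825067; V(3,2) = 0.000000; V(3,3) = 0.000000
Backward induction: V(k, i) = exp(-r*dt) * [p * V(k+1, i) + (1-p) * V(k+1, i+1)].
  V(2,0) = exp(-r*dt) * [p*26.297549 + (1-p)*5.825067] = 13.885540
  V(2,1) = exp(-r*dt) * [p*5.825067 + (1-p)*0.000000] = 2.324110
  V(2,2) = exp(-r*dt) * [p*0.000000 + (1-p)*0.000000] = 0.000000
  V(1,0) = exp(-r*dt) * [p*13.885540 + (1-p)*2.324110] = 6.893958
  V(1,1) = exp(-r*dt) * [p*2.324110 + (1-p)*0.000000] = 0.927283
  V(0,0) = exp(-r*dt) * [p*6.893958 + (1-p)*0.927283] = 3.290744

Answer: Price = V(0,0) = 3.2907


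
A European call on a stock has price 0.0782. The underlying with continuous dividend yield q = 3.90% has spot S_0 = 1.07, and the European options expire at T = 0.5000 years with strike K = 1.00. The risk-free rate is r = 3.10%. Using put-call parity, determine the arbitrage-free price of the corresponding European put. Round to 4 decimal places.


Answer: Put price = 0.0135

Derivation:
Put-call parity: C - P = S_0 * exp(-qT) - K * exp(-rT).
S_0 * exp(-qT) = 1.0700 * 0.98068890 = 1.04933712
K * exp(-rT) = 1.0000 * 0.98461951 = 0.98461951
P = C - S*exp(-qT) + K*exp(-rT)
P = 0.0782 - 1.04933712 + 0.98461951 = 0.0135


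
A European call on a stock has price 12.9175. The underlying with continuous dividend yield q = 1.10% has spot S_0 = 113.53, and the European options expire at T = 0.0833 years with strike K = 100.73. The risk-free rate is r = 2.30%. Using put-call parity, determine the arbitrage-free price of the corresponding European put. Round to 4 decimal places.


Put-call parity: C - P = S_0 * exp(-qT) - K * exp(-rT).
S_0 * exp(-qT) = 113.5300 * 0.99908412 = 113.42602011
K * exp(-rT) = 100.7300 * 0.99808593 = 100.53719615
P = C - S*exp(-qT) + K*exp(-rT)
P = 12.9175 - 113.42602011 + 100.53719615 = 0.0287

Answer: Put price = 0.0287


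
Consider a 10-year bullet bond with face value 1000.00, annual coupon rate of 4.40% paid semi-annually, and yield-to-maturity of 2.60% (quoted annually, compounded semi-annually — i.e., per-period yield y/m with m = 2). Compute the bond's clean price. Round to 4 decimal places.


Answer: Price = 1157.6076

Derivation:
Coupon per period c = face * coupon_rate / m = 22.000000
Periods per year m = 2; per-period yield y/m = 0.013000
Number of cashflows N = 20
Cashflows (t years, CF_t, discount factor 1/(1+y/m)^(m*t), PV):
  t = 0.5000: CF_t = 22.000000, DF = 0.987167, PV = 21.717670
  t = 1.0000: CF_t = 22.000000, DF = 0.974498, PV = 21.438964
  t = 1.5000: CF_t = 22.000000, DF = 0.961992, PV = 21.163834
  t = 2.0000: CF_t = 22.000000, DF = 0.949647, PV = 20.892235
  t = 2.5000: CF_t = 22.000000, DF = 0.937460, PV = 20.624121
  t = 3.0000: CF_t = 22.000000, DF = 0.925429, PV = 20.359448
  t = 3.5000: CF_t = 22.000000, DF = 0.913553, PV = 20.098172
  t = 4.0000: CF_t = 22.000000, DF = 0.901829, PV = 19.840249
  t = 4.5000: CF_t = 22.000000, DF = 0.890256, PV = 19.585636
  t = 5.0000: CF_t = 22.000000, DF = 0.878831, PV = 19.334290
  t = 5.5000: CF_t = 22.000000, DF = 0.867553, PV = 19.086170
  t = 6.0000: CF_t = 22.000000, DF = 0.856420, PV = 18.841234
  t = 6.5000: CF_t = 22.000000, DF = 0.845429, PV = 18.599441
  t = 7.0000: CF_t = 22.000000, DF = 0.834580, PV = 18.360751
  t = 7.5000: CF_t = 22.000000, DF = 0.823869, PV = 18.125125
  t = 8.0000: CF_t = 22.000000, DF = 0.813296, PV = 17.892522
  t = 8.5000: CF_t = 22.000000, DF = 0.802859, PV = 17.662904
  t = 9.0000: CF_t = 22.000000, DF = 0.792556, PV = 17.436233
  t = 9.5000: CF_t = 22.000000, DF = 0.782385, PV = 17.212471
  t = 10.0000: CF_t = 1022.000000, DF = 0.772345, PV = 789.336142
Price P = sum_t PV_t = 1157.607611


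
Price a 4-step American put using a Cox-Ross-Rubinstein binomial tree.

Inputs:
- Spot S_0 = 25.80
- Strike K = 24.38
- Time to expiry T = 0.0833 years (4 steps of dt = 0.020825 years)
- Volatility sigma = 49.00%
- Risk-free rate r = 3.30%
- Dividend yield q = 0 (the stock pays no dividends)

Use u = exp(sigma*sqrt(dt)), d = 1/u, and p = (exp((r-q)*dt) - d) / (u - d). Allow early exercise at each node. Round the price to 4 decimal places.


Answer: Price = V(0,0) = 0.8623

Derivation:
dt = T/N = 0.020825
u = exp(sigma*sqrt(dt)) = 1.073271; d = 1/u = 0.931731
p = (exp((r-q)*dt) - d) / (u - d) = 0.487187
Discount per step: exp(-r*dt) = 0.999313
Stock lattice S(k, i) with i counting down-moves:
  k=0: S(0,0) = 25.8000
  k=1: S(1,0) = 27.6904; S(1,1) = 24.0387
  k=2: S(2,0) = 29.7193; S(2,1) = 25.8000; S(2,2) = 22.3976
  k=3: S(3,0) = 31.8969; S(3,1) = 27.6904; S(3,2) = 24.0387; S(3,3) = 20.8685
  k=4: S(4,0) = 34.2340; S(4,1) = 29.7193; S(4,2) = 25.8000; S(4,3) = 22.3976; S(4,4) = 19.4438
Terminal payoffs V(N, i) = max(K - S_T, 0):
  V(4,0) = 0.000000; V(4,1) = 0.000000; V(4,2) = 0.000000; V(4,3) = 1.982441; V(4,4) = 4.936177
Backward induction: V(k, i) = exp(-r*dt) * [p * V(k+1, i) + (1-p) * V(k+1, i+1)]; then take max(V_cont, immediate exercise) for American.
  V(3,0) = exp(-r*dt) * [p*0.000000 + (1-p)*0.000000] = 0.000000; exercise = 0.000000; V(3,0) = max -> 0.000000
  V(3,1) = exp(-r*dt) * [p*0.000000 + (1-p)*0.000000] = 0.000000; exercise = 0.000000; V(3,1) = max -> 0.000000
  V(3,2) = exp(-r*dt) * [p*0.000000 + (1-p)*1.982441] = 1.015924; exercise = 0.341343; V(3,2) = max -> 1.015924
  V(3,3) = exp(-r*dt) * [p*1.982441 + (1-p)*4.936177] = 3.494754; exercise = 3.511503; V(3,3) = max -> 3.511503
  V(2,0) = exp(-r*dt) * [p*0.000000 + (1-p)*0.000000] = 0.000000; exercise = 0.000000; V(2,0) = max -> 0.000000
  V(2,1) = exp(-r*dt) * [p*0.000000 + (1-p)*1.015924] = 0.520622; exercise = 0.000000; V(2,1) = max -> 0.520622
  V(2,2) = exp(-r*dt) * [p*1.015924 + (1-p)*3.511503] = 2.294113; exercise = 1.982441; V(2,2) = max -> 2.294113
  V(1,0) = exp(-r*dt) * [p*0.000000 + (1-p)*0.520622] = 0.266798; exercise = 0.000000; V(1,0) = max -> 0.266798
  V(1,1) = exp(-r*dt) * [p*0.520622 + (1-p)*2.294113] = 1.429110; exercise = 0.341343; V(1,1) = max -> 1.429110
  V(0,0) = exp(-r*dt) * [p*0.266798 + (1-p)*1.429110] = 0.862254; exercise = 0.000000; V(0,0) = max -> 0.862254


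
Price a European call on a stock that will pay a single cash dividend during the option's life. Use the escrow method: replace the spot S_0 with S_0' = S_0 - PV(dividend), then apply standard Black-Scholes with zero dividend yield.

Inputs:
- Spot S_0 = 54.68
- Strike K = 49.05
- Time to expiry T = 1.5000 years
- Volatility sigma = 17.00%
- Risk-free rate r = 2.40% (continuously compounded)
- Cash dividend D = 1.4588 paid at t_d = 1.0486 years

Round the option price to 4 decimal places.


PV(D) = D * exp(-r * t_d) = 1.4588 * 0.97514763 = 1.42254537
S_0' = S_0 - PV(D) = 54.6800 - 1.42254537 = 53.25745463
d1 = (ln(S_0'/K) + (r + sigma^2/2)*T) / (sigma*sqrt(T)) = 0.67227736
d2 = d1 - sigma*sqrt(T) = 0.46407073
exp(-rT) = 0.96464029
N(d1) = 0.74929643; N(d2) = 0.67870146
C = S_0' * N(d1) - K * exp(-rT) * N(d2) = 53.25745463 * 0.74929643 - 49.0500 * 0.96464029 * 0.67870146 = 7.7924

Answer: Price = 7.7924


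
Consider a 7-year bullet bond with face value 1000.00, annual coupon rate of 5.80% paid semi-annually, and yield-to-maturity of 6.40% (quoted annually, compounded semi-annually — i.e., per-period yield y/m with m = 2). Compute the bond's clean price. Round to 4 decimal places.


Answer: Price = 966.5692

Derivation:
Coupon per period c = face * coupon_rate / m = 29.000000
Periods per year m = 2; per-period yield y/m = 0.032000
Number of cashflows N = 14
Cashflows (t years, CF_t, discount factor 1/(1+y/m)^(m*t), PV):
  t = 0.5000: CF_t = 29.000000, DF = 0.968992, PV = 28.100775
  t = 1.0000: CF_t = 29.000000, DF = 0.938946, PV = 27.229433
  t = 1.5000: CF_t = 29.000000, DF = 0.909831, PV = 26.385110
  t = 2.0000: CF_t = 29.000000, DF = 0.881620, PV = 25.566967
  t = 2.5000: CF_t = 29.000000, DF = 0.854283, PV = 24.774193
  t = 3.0000: CF_t = 29.000000, DF = 0.827793, PV = 24.006001
  t = 3.5000: CF_t = 29.000000, DF = 0.802125, PV = 23.261629
  t = 4.0000: CF_t = 29.000000, DF = 0.777253, PV = 22.540338
  t = 4.5000: CF_t = 29.000000, DF = 0.753152, PV = 21.841413
  t = 5.0000: CF_t = 29.000000, DF = 0.729799, PV = 21.164159
  t = 5.5000: CF_t = 29.000000, DF = 0.707169, PV = 20.507906
  t = 6.0000: CF_t = 29.000000, DF = 0.685241, PV = 19.872002
  t = 6.5000: CF_t = 29.000000, DF = 0.663994, PV = 19.255816
  t = 7.0000: CF_t = 1029.000000, DF = 0.643405, PV = 662.063450
Price P = sum_t PV_t = 966.569192


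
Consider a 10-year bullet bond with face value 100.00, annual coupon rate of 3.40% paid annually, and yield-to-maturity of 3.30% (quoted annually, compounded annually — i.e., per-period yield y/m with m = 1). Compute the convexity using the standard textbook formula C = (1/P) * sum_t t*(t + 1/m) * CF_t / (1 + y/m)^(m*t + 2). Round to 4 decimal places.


Coupon per period c = face * coupon_rate / m = 3.400000
Periods per year m = 1; per-period yield y/m = 0.033000
Number of cashflows N = 10
Cashflows (t years, CF_t, discount factor 1/(1+y/m)^(m*t), PV):
  t = 1.0000: CF_t = 3.400000, DF = 0.968054, PV = 3.291384
  t = 2.0000: CF_t = 3.400000, DF = 0.937129, PV = 3.186238
  t = 3.0000: CF_t = 3.400000, DF = 0.907192, PV = 3.084452
  t = 4.0000: CF_t = 3.400000, DF = 0.878211, PV = 2.985916
  t = 5.0000: CF_t = 3.400000, DF = 0.850156, PV = 2.890529
  t = 6.0000: CF_t = 3.400000, DF = 0.822997, PV = 2.798189
  t = 7.0000: CF_t = 3.400000, DF = 0.796705, PV = 2.708798
  t = 8.0000: CF_t = 3.400000, DF = 0.771254, PV = 2.622264
  t = 9.0000: CF_t = 3.400000, DF = 0.746616, PV = 2.538493
  t = 10.0000: CF_t = 103.400000, DF = 0.722764, PV = 74.733844
Price P = sum_t PV_t = 100.840108
Convexity numerator sum_t t*(t + 1/m) * CF_t / (1+y/m)^(m*t + 2):
  t = 1.0000: term = 6.168903
  t = 2.0000: term = 17.915498
  t = 3.0000: term = 34.686346
  t = 4.0000: term = 55.963773
  t = 5.0000: term = 81.263949
  t = 6.0000: term = 110.135071
  t = 7.0000: term = 142.155625
  t = 8.0000: term = 176.932738
  t = 9.0000: term = 214.100603
  t = 10.0000: term = 7703.877451
Convexity = (1/P) * sum = 8543.199957 / 100.840108 = 84.720258

Answer: Convexity = 84.7203


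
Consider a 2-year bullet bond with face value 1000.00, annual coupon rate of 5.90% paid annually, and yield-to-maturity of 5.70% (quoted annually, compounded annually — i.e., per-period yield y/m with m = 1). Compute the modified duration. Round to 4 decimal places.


Answer: Modified duration = 1.8395

Derivation:
Coupon per period c = face * coupon_rate / m = 59.000000
Periods per year m = 1; per-period yield y/m = 0.057000
Number of cashflows N = 2
Cashflows (t years, CF_t, discount factor 1/(1+y/m)^(m*t), PV):
  t = 1.0000: CF_t = 59.000000, DF = 0.946074, PV = 55.818354
  t = 2.0000: CF_t = 1059.000000, DF = 0.895056, PV = 947.863905
Price P = sum_t PV_t = 1003.682259
First compute Macaulay numerator sum_t t * PV_t:
  t * PV_t at t = 1.0000: 55.818354
  t * PV_t at t = 2.0000: 1895.727810
Macaulay duration D = 1951.546164 / 1003.682259 = 1.944386
Modified duration = D / (1 + y/m) = 1.944386 / (1 + 0.057000) = 1.839533


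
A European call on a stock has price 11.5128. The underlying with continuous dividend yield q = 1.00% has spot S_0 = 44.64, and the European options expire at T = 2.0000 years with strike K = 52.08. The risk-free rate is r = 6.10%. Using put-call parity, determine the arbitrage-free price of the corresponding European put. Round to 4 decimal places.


Put-call parity: C - P = S_0 * exp(-qT) - K * exp(-rT).
S_0 * exp(-qT) = 44.6400 * 0.98019867 = 43.75606878
K * exp(-rT) = 52.0800 * 0.88514837 = 46.09852703
P = C - S*exp(-qT) + K*exp(-rT)
P = 11.5128 - 43.75606878 + 46.09852703 = 13.8553

Answer: Put price = 13.8553


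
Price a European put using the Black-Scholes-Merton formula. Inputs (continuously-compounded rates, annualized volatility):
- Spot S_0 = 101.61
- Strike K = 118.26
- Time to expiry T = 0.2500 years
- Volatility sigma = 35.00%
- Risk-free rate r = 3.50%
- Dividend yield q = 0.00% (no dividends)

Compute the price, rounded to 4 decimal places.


d1 = (ln(S/K) + (r - q + 0.5*sigma^2) * T) / (sigma * sqrt(T)) = -0.72960649
d2 = d1 - sigma * sqrt(T) = -0.90460649
exp(-rT) = 0.99128817; exp(-qT) = 1.00000000
P = K * exp(-rT) * N(-d2) - S_0 * exp(-qT) * N(-d1)
N(-d1) = 0.76718462; N(-d2) = 0.81716305
P = 118.2600 * 0.99128817 * 0.81716305 - 101.6100 * 1.00000000 * 0.76718462 = 17.8422

Answer: Price = 17.8422


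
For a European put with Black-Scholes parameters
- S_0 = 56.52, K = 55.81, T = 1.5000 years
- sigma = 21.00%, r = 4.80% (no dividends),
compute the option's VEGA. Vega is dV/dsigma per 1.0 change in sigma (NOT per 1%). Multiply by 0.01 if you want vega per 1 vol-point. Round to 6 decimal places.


d1 = 0.4576910194; d2 = 0.2004945964
phi(d1) = 0.3592707244; exp(-qT) = 1.0000000000; exp(-rT) = 0.9305308958
Vega = S * exp(-qT) * phi(d1) * sqrt(T) = 56.5200 * 1.0000000000 * 0.3592707244 * 1.2247448714 = 24.869647

Answer: Vega = 24.869647


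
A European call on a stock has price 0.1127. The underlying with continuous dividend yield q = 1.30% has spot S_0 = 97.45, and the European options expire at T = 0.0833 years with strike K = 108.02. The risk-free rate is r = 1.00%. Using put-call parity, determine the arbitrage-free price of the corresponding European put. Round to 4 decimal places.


Answer: Put price = 10.6982

Derivation:
Put-call parity: C - P = S_0 * exp(-qT) - K * exp(-rT).
S_0 * exp(-qT) = 97.4500 * 0.99891769 = 97.34452851
K * exp(-rT) = 108.0200 * 0.99916735 = 107.93005681
P = C - S*exp(-qT) + K*exp(-rT)
P = 0.1127 - 97.34452851 + 107.93005681 = 10.6982


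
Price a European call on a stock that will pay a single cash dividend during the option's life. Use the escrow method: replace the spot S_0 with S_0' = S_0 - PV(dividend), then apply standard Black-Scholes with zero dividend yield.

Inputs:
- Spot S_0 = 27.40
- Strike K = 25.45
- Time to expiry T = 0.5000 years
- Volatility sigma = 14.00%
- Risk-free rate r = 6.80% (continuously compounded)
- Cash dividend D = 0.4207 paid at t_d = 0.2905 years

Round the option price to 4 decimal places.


PV(D) = D * exp(-r * t_d) = 0.4207 * 0.98043983 = 0.41247104
S_0' = S_0 - PV(D) = 27.4000 - 0.41247104 = 26.98752896
d1 = (ln(S_0'/K) + (r + sigma^2/2)*T) / (sigma*sqrt(T)) = 0.98549599
d2 = d1 - sigma*sqrt(T) = 0.88650104
exp(-rT) = 0.96657150
N(d1) = 0.83780975; N(d2) = 0.81232620
C = S_0' * N(d1) - K * exp(-rT) * N(d2) = 26.98752896 * 0.83780975 - 25.4500 * 0.96657150 * 0.81232620 = 2.6278

Answer: Price = 2.6278


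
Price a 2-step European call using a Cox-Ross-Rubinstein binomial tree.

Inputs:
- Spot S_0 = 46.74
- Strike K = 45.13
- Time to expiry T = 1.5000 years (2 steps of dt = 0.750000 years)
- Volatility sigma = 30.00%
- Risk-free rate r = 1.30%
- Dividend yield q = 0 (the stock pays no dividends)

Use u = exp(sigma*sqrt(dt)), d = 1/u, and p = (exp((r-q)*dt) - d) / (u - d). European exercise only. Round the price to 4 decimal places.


dt = T/N = 0.750000
u = exp(sigma*sqrt(dt)) = 1.296681; d = 1/u = 0.771200
p = (exp((r-q)*dt) - d) / (u - d) = 0.454056
Discount per step: exp(-r*dt) = 0.990297
Stock lattice S(k, i) with i counting down-moves:
  k=0: S(0,0) = 46.7400
  k=1: S(1,0) = 60.6069; S(1,1) = 36.0459
  k=2: S(2,0) = 78.5877; S(2,1) = 46.7400; S(2,2) = 27.7986
Terminal payoffs V(N, i) = max(S_T - K, 0):
  V(2,0) = 33.457729; V(2,1) = 1.610000; V(2,2) = 0.000000
Backward induction: V(k, i) = exp(-r*dt) * [p * V(k+1, i) + (1-p) * V(k+1, i+1)].
  V(1,0) = exp(-r*dt) * [p*33.457729 + (1-p)*1.610000] = 15.914731
  V(1,1) = exp(-r*dt) * [p*1.610000 + (1-p)*0.000000] = 0.723938
  V(0,0) = exp(-r*dt) * [p*15.914731 + (1-p)*0.723938] = 7.547464

Answer: Price = V(0,0) = 7.5475


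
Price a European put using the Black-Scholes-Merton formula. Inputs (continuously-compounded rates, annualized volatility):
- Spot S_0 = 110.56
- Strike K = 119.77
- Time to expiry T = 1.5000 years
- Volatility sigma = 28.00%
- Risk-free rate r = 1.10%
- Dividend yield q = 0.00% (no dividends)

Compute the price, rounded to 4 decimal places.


d1 = (ln(S/K) + (r - q + 0.5*sigma^2) * T) / (sigma * sqrt(T)) = -0.01374886
d2 = d1 - sigma * sqrt(T) = -0.35667742
exp(-rT) = 0.98363538; exp(-qT) = 1.00000000
P = K * exp(-rT) * N(-d2) - S_0 * exp(-qT) * N(-d1)
N(-d1) = 0.50548483; N(-d2) = 0.63933335
P = 119.7700 * 0.98363538 * 0.63933335 - 110.5600 * 1.00000000 * 0.50548483 = 19.4335

Answer: Price = 19.4335


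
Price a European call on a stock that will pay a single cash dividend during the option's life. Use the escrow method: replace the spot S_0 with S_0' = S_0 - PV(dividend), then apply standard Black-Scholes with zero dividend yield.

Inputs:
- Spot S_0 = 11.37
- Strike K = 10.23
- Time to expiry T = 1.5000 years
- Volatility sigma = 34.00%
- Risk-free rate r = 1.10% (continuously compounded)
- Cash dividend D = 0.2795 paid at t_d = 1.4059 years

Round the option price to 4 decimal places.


PV(D) = D * exp(-r * t_d) = 0.2795 * 0.98465407 = 0.27521081
S_0' = S_0 - PV(D) = 11.3700 - 0.27521081 = 11.09478919
d1 = (ln(S_0'/K) + (r + sigma^2/2)*T) / (sigma*sqrt(T)) = 0.44271159
d2 = d1 - sigma*sqrt(T) = 0.02629834
exp(-rT) = 0.98363538
N(d1) = 0.67101282; N(d2) = 0.51049031
C = S_0' * N(d1) - K * exp(-rT) * N(d2) = 11.09478919 * 0.67101282 - 10.2300 * 0.98363538 * 0.51049031 = 2.3079

Answer: Price = 2.3079


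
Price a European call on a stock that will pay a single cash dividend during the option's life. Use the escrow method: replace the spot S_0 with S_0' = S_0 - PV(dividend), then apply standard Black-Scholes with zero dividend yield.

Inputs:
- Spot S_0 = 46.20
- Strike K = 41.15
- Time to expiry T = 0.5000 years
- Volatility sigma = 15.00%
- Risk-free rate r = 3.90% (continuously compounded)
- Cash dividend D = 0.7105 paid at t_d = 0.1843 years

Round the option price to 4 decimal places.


PV(D) = D * exp(-r * t_d) = 0.7105 * 0.99283807 = 0.70541145
S_0' = S_0 - PV(D) = 46.2000 - 0.70541145 = 45.49458855
d1 = (ln(S_0'/K) + (r + sigma^2/2)*T) / (sigma*sqrt(T)) = 1.18317310
d2 = d1 - sigma*sqrt(T) = 1.07710709
exp(-rT) = 0.98068890
N(d1) = 0.88162973; N(d2) = 0.85928379
C = S_0' * N(d1) - K * exp(-rT) * N(d2) = 45.49458855 * 0.88162973 - 41.1500 * 0.98068890 * 0.85928379 = 5.4327

Answer: Price = 5.4327


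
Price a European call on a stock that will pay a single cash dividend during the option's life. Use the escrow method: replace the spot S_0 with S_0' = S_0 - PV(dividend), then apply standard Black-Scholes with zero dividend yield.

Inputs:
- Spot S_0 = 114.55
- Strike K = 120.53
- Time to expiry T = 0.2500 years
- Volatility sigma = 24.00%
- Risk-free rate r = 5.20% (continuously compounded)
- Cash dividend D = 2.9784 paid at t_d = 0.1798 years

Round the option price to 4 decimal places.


Answer: Price = 2.5936

Derivation:
PV(D) = D * exp(-r * t_d) = 2.9784 * 0.99069397 = 2.95068293
S_0' = S_0 - PV(D) = 114.5500 - 2.95068293 = 111.59931707
d1 = (ln(S_0'/K) + (r + sigma^2/2)*T) / (sigma*sqrt(T)) = -0.47319795
d2 = d1 - sigma*sqrt(T) = -0.59319795
exp(-rT) = 0.98708414
N(d1) = 0.31803598; N(d2) = 0.27652434
C = S_0' * N(d1) - K * exp(-rT) * N(d2) = 111.59931707 * 0.31803598 - 120.5300 * 0.98708414 * 0.27652434 = 2.5936


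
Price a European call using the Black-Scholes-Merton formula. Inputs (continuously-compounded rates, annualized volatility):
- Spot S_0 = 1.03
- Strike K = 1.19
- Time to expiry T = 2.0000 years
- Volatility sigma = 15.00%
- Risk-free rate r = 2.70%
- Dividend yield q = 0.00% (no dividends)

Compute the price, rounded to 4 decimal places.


d1 = (ln(S/K) + (r - q + 0.5*sigma^2) * T) / (sigma * sqrt(T)) = -0.32005777
d2 = d1 - sigma * sqrt(T) = -0.53218980
exp(-rT) = 0.94743211; exp(-qT) = 1.00000000
C = S_0 * exp(-qT) * N(d1) - K * exp(-rT) * N(d2)
N(d1) = 0.37446227; N(d2) = 0.29729727
C = 1.0300 * 1.00000000 * 0.37446227 - 1.1900 * 0.94743211 * 0.29729727 = 0.0505

Answer: Price = 0.0505


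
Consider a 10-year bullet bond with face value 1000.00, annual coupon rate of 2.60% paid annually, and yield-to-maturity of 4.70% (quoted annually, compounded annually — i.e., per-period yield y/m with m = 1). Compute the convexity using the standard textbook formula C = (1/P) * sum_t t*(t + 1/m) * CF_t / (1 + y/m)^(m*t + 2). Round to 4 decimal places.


Coupon per period c = face * coupon_rate / m = 26.000000
Periods per year m = 1; per-period yield y/m = 0.047000
Number of cashflows N = 10
Cashflows (t years, CF_t, discount factor 1/(1+y/m)^(m*t), PV):
  t = 1.0000: CF_t = 26.000000, DF = 0.955110, PV = 24.832856
  t = 2.0000: CF_t = 26.000000, DF = 0.912235, PV = 23.718105
  t = 3.0000: CF_t = 26.000000, DF = 0.871284, PV = 22.653395
  t = 4.0000: CF_t = 26.000000, DF = 0.832172, PV = 21.636481
  t = 5.0000: CF_t = 26.000000, DF = 0.794816, PV = 20.665216
  t = 6.0000: CF_t = 26.000000, DF = 0.759137, PV = 19.737551
  t = 7.0000: CF_t = 26.000000, DF = 0.725059, PV = 18.851529
  t = 8.0000: CF_t = 26.000000, DF = 0.692511, PV = 18.005281
  t = 9.0000: CF_t = 26.000000, DF = 0.661424, PV = 17.197021
  t = 10.0000: CF_t = 1026.000000, DF = 0.631732, PV = 648.157490
Price P = sum_t PV_t = 835.454923
Convexity numerator sum_t t*(t + 1/m) * CF_t / (1+y/m)^(m*t + 2):
  t = 1.0000: term = 45.306791
  t = 2.0000: term = 129.818884
  t = 3.0000: term = 247.982587
  t = 4.0000: term = 394.751013
  t = 5.0000: term = 565.545864
  t = 6.0000: term = 756.221786
  t = 7.0000: term = 963.033157
  t = 8.0000: term = 1182.603140
  t = 9.0000: term = 1411.894866
  t = 10.0000: term = 65039.900140
Convexity = (1/P) * sum = 70737.058227 / 835.454923 = 84.668911

Answer: Convexity = 84.6689


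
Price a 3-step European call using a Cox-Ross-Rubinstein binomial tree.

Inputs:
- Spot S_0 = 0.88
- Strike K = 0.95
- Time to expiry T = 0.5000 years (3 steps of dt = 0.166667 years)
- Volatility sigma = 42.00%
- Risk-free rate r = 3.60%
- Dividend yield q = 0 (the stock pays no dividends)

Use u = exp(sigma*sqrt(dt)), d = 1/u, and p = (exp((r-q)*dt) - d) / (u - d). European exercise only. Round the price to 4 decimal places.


dt = T/N = 0.166667
u = exp(sigma*sqrt(dt)) = 1.187042; d = 1/u = 0.842430
p = (exp((r-q)*dt) - d) / (u - d) = 0.474702
Discount per step: exp(-r*dt) = 0.994018
Stock lattice S(k, i) with i counting down-moves:
  k=0: S(0,0) = 0.8800
  k=1: S(1,0) = 1.0446; S(1,1) = 0.7413
  k=2: S(2,0) = 1.2400; S(2,1) = 0.8800; S(2,2) = 0.6245
  k=3: S(3,0) = 1.4719; S(3,1) = 1.0446; S(3,2) = 0.7413; S(3,3) = 0.5261
Terminal payoffs V(N, i) = max(S_T - K, 0):
  V(3,0) = 0.521908; V(3,1) = 0.094597; V(3,2) = 0.000000; V(3,3) = 0.000000
Backward induction: V(k, i) = exp(-r*dt) * [p * V(k+1, i) + (1-p) * V(k+1, i+1)].
  V(2,0) = exp(-r*dt) * [p*0.521908 + (1-p)*0.094597] = 0.295663
  V(2,1) = exp(-r*dt) * [p*0.094597 + (1-p)*0.000000] = 0.044637
  V(2,2) = exp(-r*dt) * [p*0.000000 + (1-p)*0.000000] = 0.000000
  V(1,0) = exp(-r*dt) * [p*0.295663 + (1-p)*0.044637] = 0.162819
  V(1,1) = exp(-r*dt) * [p*0.044637 + (1-p)*0.000000] = 0.021062
  V(0,0) = exp(-r*dt) * [p*0.162819 + (1-p)*0.021062] = 0.087826

Answer: Price = V(0,0) = 0.0878


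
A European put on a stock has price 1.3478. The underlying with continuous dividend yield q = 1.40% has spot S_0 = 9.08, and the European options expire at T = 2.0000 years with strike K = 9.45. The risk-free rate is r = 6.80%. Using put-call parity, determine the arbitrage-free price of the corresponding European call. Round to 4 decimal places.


Answer: Call price = 1.9287

Derivation:
Put-call parity: C - P = S_0 * exp(-qT) - K * exp(-rT).
S_0 * exp(-qT) = 9.0800 * 0.97238837 = 8.82928637
K * exp(-rT) = 9.4500 * 0.87284263 = 8.24836288
C = P + S*exp(-qT) - K*exp(-rT)
C = 1.3478 + 8.82928637 - 8.24836288 = 1.9287


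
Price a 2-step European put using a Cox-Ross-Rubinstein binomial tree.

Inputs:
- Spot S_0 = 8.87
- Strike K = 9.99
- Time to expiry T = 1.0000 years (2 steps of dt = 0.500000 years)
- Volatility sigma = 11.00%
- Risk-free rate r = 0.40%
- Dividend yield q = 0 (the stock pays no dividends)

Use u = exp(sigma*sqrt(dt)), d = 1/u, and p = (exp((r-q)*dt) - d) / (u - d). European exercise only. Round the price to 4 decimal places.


dt = T/N = 0.500000
u = exp(sigma*sqrt(dt)) = 1.080887; d = 1/u = 0.925166
p = (exp((r-q)*dt) - d) / (u - d) = 0.493421
Discount per step: exp(-r*dt) = 0.998002
Stock lattice S(k, i) with i counting down-moves:
  k=0: S(0,0) = 8.8700
  k=1: S(1,0) = 9.5875; S(1,1) = 8.2062
  k=2: S(2,0) = 10.3630; S(2,1) = 8.8700; S(2,2) = 7.5921
Terminal payoffs V(N, i) = max(K - S_T, 0):
  V(2,0) = 0.000000; V(2,1) = 1.120000; V(2,2) = 2.397877
Backward induction: V(k, i) = exp(-r*dt) * [p * V(k+1, i) + (1-p) * V(k+1, i+1)].
  V(1,0) = exp(-r*dt) * [p*0.000000 + (1-p)*1.120000] = 0.566235
  V(1,1) = exp(-r*dt) * [p*1.120000 + (1-p)*2.397877] = 1.763815
  V(0,0) = exp(-r*dt) * [p*0.566235 + (1-p)*1.763815] = 1.170561

Answer: Price = V(0,0) = 1.1706


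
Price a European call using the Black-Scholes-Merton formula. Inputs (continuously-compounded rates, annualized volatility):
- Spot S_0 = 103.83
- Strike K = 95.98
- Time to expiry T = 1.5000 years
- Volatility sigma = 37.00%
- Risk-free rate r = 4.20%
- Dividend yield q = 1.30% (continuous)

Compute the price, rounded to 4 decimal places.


d1 = (ln(S/K) + (r - q + 0.5*sigma^2) * T) / (sigma * sqrt(T)) = 0.49605502
d2 = d1 - sigma * sqrt(T) = 0.04289941
exp(-rT) = 0.93894347; exp(-qT) = 0.98068890
C = S_0 * exp(-qT) * N(d1) - K * exp(-rT) * N(d2)
N(d1) = 0.69007220; N(d2) = 0.51710914
C = 103.8300 * 0.98068890 * 0.69007220 - 95.9800 * 0.93894347 * 0.51710914 = 23.6648

Answer: Price = 23.6648


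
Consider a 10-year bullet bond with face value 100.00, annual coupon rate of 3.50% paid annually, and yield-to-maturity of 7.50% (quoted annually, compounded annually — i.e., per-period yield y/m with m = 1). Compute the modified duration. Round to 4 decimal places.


Answer: Modified duration = 7.7338

Derivation:
Coupon per period c = face * coupon_rate / m = 3.500000
Periods per year m = 1; per-period yield y/m = 0.075000
Number of cashflows N = 10
Cashflows (t years, CF_t, discount factor 1/(1+y/m)^(m*t), PV):
  t = 1.0000: CF_t = 3.500000, DF = 0.930233, PV = 3.255814
  t = 2.0000: CF_t = 3.500000, DF = 0.865333, PV = 3.028664
  t = 3.0000: CF_t = 3.500000, DF = 0.804961, PV = 2.817362
  t = 4.0000: CF_t = 3.500000, DF = 0.748801, PV = 2.620802
  t = 5.0000: CF_t = 3.500000, DF = 0.696559, PV = 2.437955
  t = 6.0000: CF_t = 3.500000, DF = 0.647962, PV = 2.267865
  t = 7.0000: CF_t = 3.500000, DF = 0.602755, PV = 2.109642
  t = 8.0000: CF_t = 3.500000, DF = 0.560702, PV = 1.962458
  t = 9.0000: CF_t = 3.500000, DF = 0.521583, PV = 1.825542
  t = 10.0000: CF_t = 103.500000, DF = 0.485194, PV = 50.217572
Price P = sum_t PV_t = 72.543676
First compute Macaulay numerator sum_t t * PV_t:
  t * PV_t at t = 1.0000: 3.255814
  t * PV_t at t = 2.0000: 6.057328
  t * PV_t at t = 3.0000: 8.452086
  t * PV_t at t = 4.0000: 10.483207
  t * PV_t at t = 5.0000: 12.189776
  t * PV_t at t = 6.0000: 13.607192
  t * PV_t at t = 7.0000: 14.767495
  t * PV_t at t = 8.0000: 15.699663
  t * PV_t at t = 9.0000: 16.429879
  t * PV_t at t = 10.0000: 502.175716
Macaulay duration D = 603.118156 / 72.543676 = 8.313863
Modified duration = D / (1 + y/m) = 8.313863 / (1 + 0.075000) = 7.733826


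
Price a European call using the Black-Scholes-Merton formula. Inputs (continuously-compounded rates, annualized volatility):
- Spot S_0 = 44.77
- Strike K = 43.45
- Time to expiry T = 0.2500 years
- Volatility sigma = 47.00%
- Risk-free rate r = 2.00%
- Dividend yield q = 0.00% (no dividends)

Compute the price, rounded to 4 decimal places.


Answer: Price = 4.9293

Derivation:
d1 = (ln(S/K) + (r - q + 0.5*sigma^2) * T) / (sigma * sqrt(T)) = 0.26612732
d2 = d1 - sigma * sqrt(T) = 0.03112732
exp(-rT) = 0.99501248; exp(-qT) = 1.00000000
C = S_0 * exp(-qT) * N(d1) - K * exp(-rT) * N(d2)
N(d1) = 0.60492942; N(d2) = 0.51241600
C = 44.7700 * 1.00000000 * 0.60492942 - 43.4500 * 0.99501248 * 0.51241600 = 4.9293


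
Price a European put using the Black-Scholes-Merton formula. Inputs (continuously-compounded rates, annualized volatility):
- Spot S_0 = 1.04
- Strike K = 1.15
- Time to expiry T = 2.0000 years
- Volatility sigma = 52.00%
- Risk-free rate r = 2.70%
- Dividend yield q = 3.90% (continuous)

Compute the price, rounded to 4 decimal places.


d1 = (ln(S/K) + (r - q + 0.5*sigma^2) * T) / (sigma * sqrt(T)) = 0.19834178
d2 = d1 - sigma * sqrt(T) = -0.53704927
exp(-rT) = 0.94743211; exp(-qT) = 0.92496443
P = K * exp(-rT) * N(-d2) - S_0 * exp(-qT) * N(-d1)
N(-d1) = 0.42138883; N(-d2) = 0.70438321
P = 1.1500 * 0.94743211 * 0.70438321 - 1.0400 * 0.92496443 * 0.42138883 = 0.3621

Answer: Price = 0.3621


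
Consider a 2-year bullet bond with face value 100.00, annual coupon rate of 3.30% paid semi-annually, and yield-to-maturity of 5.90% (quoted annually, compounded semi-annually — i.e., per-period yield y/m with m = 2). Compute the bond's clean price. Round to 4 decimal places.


Coupon per period c = face * coupon_rate / m = 1.650000
Periods per year m = 2; per-period yield y/m = 0.029500
Number of cashflows N = 4
Cashflows (t years, CF_t, discount factor 1/(1+y/m)^(m*t), PV):
  t = 0.5000: CF_t = 1.650000, DF = 0.971345, PV = 1.602720
  t = 1.0000: CF_t = 1.650000, DF = 0.943512, PV = 1.556794
  t = 1.5000: CF_t = 1.650000, DF = 0.916476, PV = 1.512185
  t = 2.0000: CF_t = 101.650000, DF = 0.890214, PV = 90.490290
Price P = sum_t PV_t = 95.161989

Answer: Price = 95.1620


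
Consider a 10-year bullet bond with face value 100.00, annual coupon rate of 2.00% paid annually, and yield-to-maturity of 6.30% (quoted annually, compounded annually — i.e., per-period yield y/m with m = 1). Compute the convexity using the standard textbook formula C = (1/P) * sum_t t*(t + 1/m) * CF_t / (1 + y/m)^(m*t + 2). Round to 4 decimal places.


Coupon per period c = face * coupon_rate / m = 2.000000
Periods per year m = 1; per-period yield y/m = 0.063000
Number of cashflows N = 10
Cashflows (t years, CF_t, discount factor 1/(1+y/m)^(m*t), PV):
  t = 1.0000: CF_t = 2.000000, DF = 0.940734, PV = 1.881468
  t = 2.0000: CF_t = 2.000000, DF = 0.884980, PV = 1.769960
  t = 3.0000: CF_t = 2.000000, DF = 0.832531, PV = 1.665061
  t = 4.0000: CF_t = 2.000000, DF = 0.783190, PV = 1.566379
  t = 5.0000: CF_t = 2.000000, DF = 0.736773, PV = 1.473546
  t = 6.0000: CF_t = 2.000000, DF = 0.693107, PV = 1.386214
  t = 7.0000: CF_t = 2.000000, DF = 0.652029, PV = 1.304059
  t = 8.0000: CF_t = 2.000000, DF = 0.613386, PV = 1.226772
  t = 9.0000: CF_t = 2.000000, DF = 0.577033, PV = 1.154066
  t = 10.0000: CF_t = 102.000000, DF = 0.542834, PV = 55.369108
Price P = sum_t PV_t = 68.796633
Convexity numerator sum_t t*(t + 1/m) * CF_t / (1+y/m)^(m*t + 2):
  t = 1.0000: term = 3.330122
  t = 2.0000: term = 9.398276
  t = 3.0000: term = 17.682551
  t = 4.0000: term = 27.724288
  t = 5.0000: term = 39.121761
  t = 6.0000: term = 51.524427
  t = 7.0000: term = 64.627691
  t = 8.0000: term = 78.168152
  t = 9.0000: term = 91.919276
  t = 10.0000: term = 5390.061031
Convexity = (1/P) * sum = 5773.557576 / 68.796633 = 83.922095

Answer: Convexity = 83.9221


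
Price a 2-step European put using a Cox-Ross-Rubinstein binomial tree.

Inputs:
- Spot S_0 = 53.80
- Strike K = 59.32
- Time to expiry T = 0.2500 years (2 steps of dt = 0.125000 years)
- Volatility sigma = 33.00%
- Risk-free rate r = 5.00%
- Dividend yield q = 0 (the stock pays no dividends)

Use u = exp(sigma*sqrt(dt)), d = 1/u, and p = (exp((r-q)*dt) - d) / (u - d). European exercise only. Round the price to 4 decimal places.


dt = T/N = 0.125000
u = exp(sigma*sqrt(dt)) = 1.123751; d = 1/u = 0.889876
p = (exp((r-q)*dt) - d) / (u - d) = 0.497672
Discount per step: exp(-r*dt) = 0.993769
Stock lattice S(k, i) with i counting down-moves:
  k=0: S(0,0) = 53.8000
  k=1: S(1,0) = 60.4578; S(1,1) = 47.8754
  k=2: S(2,0) = 67.9396; S(2,1) = 53.8000; S(2,2) = 42.6032
Terminal payoffs V(N, i) = max(K - S_T, 0):
  V(2,0) = 0.000000; V(2,1) = 5.520000; V(2,2) = 16.716849
Backward induction: V(k, i) = exp(-r*dt) * [p * V(k+1, i) + (1-p) * V(k+1, i+1)].
  V(1,0) = exp(-r*dt) * [p*0.000000 + (1-p)*5.520000] = 2.755573
  V(1,1) = exp(-r*dt) * [p*5.520000 + (1-p)*16.716849] = 11.075052
  V(0,0) = exp(-r*dt) * [p*2.755573 + (1-p)*11.075052] = 6.891471

Answer: Price = V(0,0) = 6.8915


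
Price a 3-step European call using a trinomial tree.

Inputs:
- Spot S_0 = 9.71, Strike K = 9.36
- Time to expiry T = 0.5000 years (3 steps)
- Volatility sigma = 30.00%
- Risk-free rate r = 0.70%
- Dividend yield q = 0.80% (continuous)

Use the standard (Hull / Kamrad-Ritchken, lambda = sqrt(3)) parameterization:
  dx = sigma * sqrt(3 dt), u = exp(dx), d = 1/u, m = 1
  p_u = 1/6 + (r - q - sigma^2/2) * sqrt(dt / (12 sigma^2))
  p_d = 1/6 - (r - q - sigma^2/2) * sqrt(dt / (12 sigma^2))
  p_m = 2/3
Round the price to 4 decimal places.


Answer: Price = V(0,0) = 0.9666

Derivation:
dt = T/N = 0.166667; dx = sigma*sqrt(3*dt) = 0.212132
u = exp(dx) = 1.236311; d = 1/u = 0.808858
p_u = 0.148596, p_m = 0.666667, p_d = 0.184737
Discount per step: exp(-r*dt) = 0.998834
Stock lattice S(k, j) with j the centered position index:
  k=0: S(0,+0) = 9.7100
  k=1: S(1,-1) = 7.8540; S(1,+0) = 9.7100; S(1,+1) = 12.0046
  k=2: S(2,-2) = 6.3528; S(2,-1) = 7.8540; S(2,+0) = 9.7100; S(2,+1) = 12.0046; S(2,+2) = 14.8414
  k=3: S(3,-3) = 5.1385; S(3,-2) = 6.3528; S(3,-1) = 7.8540; S(3,+0) = 9.7100; S(3,+1) = 12.0046; S(3,+2) = 14.8414; S(3,+3) = 18.3486
Terminal payoffs V(N, j) = max(S_T - K, 0):
  V(3,-3) = 0.000000; V(3,-2) = 0.000000; V(3,-1) = 0.000000; V(3,+0) = 0.350000; V(3,+1) = 2.644581; V(3,+2) = 5.481397; V(3,+3) = 8.988584
Backward induction: V(k, j) = exp(-r*dt) * [p_u * V(k+1, j+1) + p_m * V(k+1, j) + p_d * V(k+1, j-1)]
  V(2,-2) = exp(-r*dt) * [p_u*0.000000 + p_m*0.000000 + p_d*0.000000] = 0.000000
  V(2,-1) = exp(-r*dt) * [p_u*0.350000 + p_m*0.000000 + p_d*0.000000] = 0.051948
  V(2,+0) = exp(-r*dt) * [p_u*2.644581 + p_m*0.350000 + p_d*0.000000] = 0.625578
  V(2,+1) = exp(-r*dt) * [p_u*5.481397 + p_m*2.644581 + p_d*0.350000] = 2.639146
  V(2,+2) = exp(-r*dt) * [p_u*8.988584 + p_m*5.481397 + p_d*2.644581] = 5.472098
  V(1,-1) = exp(-r*dt) * [p_u*0.625578 + p_m*0.051948 + p_d*0.000000] = 0.127442
  V(1,+0) = exp(-r*dt) * [p_u*2.639146 + p_m*0.625578 + p_d*0.051948] = 0.817861
  V(1,+1) = exp(-r*dt) * [p_u*5.472098 + p_m*2.639146 + p_d*0.625578] = 2.684996
  V(0,+0) = exp(-r*dt) * [p_u*2.684996 + p_m*0.817861 + p_d*0.127442] = 0.966635


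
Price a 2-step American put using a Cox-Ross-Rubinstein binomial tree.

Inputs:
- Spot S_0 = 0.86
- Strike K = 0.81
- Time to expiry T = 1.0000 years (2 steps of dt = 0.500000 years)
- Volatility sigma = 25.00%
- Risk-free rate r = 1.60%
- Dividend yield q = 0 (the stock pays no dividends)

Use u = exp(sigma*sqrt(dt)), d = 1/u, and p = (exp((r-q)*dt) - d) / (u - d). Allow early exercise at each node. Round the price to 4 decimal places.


dt = T/N = 0.500000
u = exp(sigma*sqrt(dt)) = 1.193365; d = 1/u = 0.837967
p = (exp((r-q)*dt) - d) / (u - d) = 0.478521
Discount per step: exp(-r*dt) = 0.992032
Stock lattice S(k, i) with i counting down-moves:
  k=0: S(0,0) = 0.8600
  k=1: S(1,0) = 1.0263; S(1,1) = 0.7207
  k=2: S(2,0) = 1.2247; S(2,1) = 0.8600; S(2,2) = 0.6039
Terminal payoffs V(N, i) = max(K - S_T, 0):
  V(2,0) = 0.000000; V(2,1) = 0.000000; V(2,2) = 0.206118
Backward induction: V(k, i) = exp(-r*dt) * [p * V(k+1, i) + (1-p) * V(k+1, i+1)]; then take max(V_cont, immediate exercise) for American.
  V(1,0) = exp(-r*dt) * [p*0.000000 + (1-p)*0.000000] = 0.000000; exercise = 0.000000; V(1,0) = max -> 0.000000
  V(1,1) = exp(-r*dt) * [p*0.000000 + (1-p)*0.206118] = 0.106630; exercise = 0.089348; V(1,1) = max -> 0.106630
  V(0,0) = exp(-r*dt) * [p*0.000000 + (1-p)*0.106630] = 0.055162; exercise = 0.000000; V(0,0) = max -> 0.055162

Answer: Price = V(0,0) = 0.0552


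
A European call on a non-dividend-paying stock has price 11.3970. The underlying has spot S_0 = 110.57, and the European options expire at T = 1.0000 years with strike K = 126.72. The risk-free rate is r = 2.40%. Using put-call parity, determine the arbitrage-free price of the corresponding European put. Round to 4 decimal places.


Put-call parity: C - P = S_0 * exp(-qT) - K * exp(-rT).
S_0 * exp(-qT) = 110.5700 * 1.00000000 = 110.57000000
K * exp(-rT) = 126.7200 * 0.97628571 = 123.71492514
P = C - S*exp(-qT) + K*exp(-rT)
P = 11.3970 - 110.57000000 + 123.71492514 = 24.5419

Answer: Put price = 24.5419


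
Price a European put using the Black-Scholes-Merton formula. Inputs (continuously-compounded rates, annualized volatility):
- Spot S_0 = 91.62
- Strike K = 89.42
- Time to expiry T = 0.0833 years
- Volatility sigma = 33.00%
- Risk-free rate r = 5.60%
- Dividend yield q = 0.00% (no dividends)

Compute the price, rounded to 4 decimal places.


Answer: Price = 2.2795

Derivation:
d1 = (ln(S/K) + (r - q + 0.5*sigma^2) * T) / (sigma * sqrt(T)) = 0.35178903
d2 = d1 - sigma * sqrt(T) = 0.25654529
exp(-rT) = 0.99534606; exp(-qT) = 1.00000000
P = K * exp(-rT) * N(-d2) - S_0 * exp(-qT) * N(-d1)
N(-d1) = 0.36249824; N(-d2) = 0.39876491
P = 89.4200 * 0.99534606 * 0.39876491 - 91.6200 * 1.00000000 * 0.36249824 = 2.2795
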